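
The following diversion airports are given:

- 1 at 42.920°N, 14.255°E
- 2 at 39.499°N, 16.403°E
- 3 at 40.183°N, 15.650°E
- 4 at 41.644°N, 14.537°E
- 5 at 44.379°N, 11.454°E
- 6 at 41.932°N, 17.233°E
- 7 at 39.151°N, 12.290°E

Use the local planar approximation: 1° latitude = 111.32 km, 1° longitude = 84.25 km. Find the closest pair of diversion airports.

Pairwise distances:
1–2: 421.637 km
1–3: 326.565 km
1–4: 144.018 km
1–5: 286.474 km
1–6: 273.944 km
1–7: 451.046 km
2–3: 99.108 km
2–4: 285.888 km
2–5: 684.808 km
2–6: 279.723 km
2–7: 348.679 km
3–4: 187.734 km
3–5: 585.792 km
3–6: 235.997 km
3–7: 305.503 km
4–5: 400.203 km
4–6: 229.389 km
4–7: 335.940 km
5–6: 557.902 km
5–7: 586.227 km
6–7: 518.911 km
Closest pair: 2–3 at 99.108 km.

2 and 3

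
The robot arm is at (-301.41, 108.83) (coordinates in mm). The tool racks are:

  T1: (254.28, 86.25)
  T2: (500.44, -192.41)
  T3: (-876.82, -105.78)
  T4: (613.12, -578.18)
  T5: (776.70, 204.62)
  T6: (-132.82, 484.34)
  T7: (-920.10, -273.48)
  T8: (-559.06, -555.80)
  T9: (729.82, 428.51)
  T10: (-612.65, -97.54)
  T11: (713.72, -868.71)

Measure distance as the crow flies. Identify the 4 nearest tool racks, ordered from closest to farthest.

Distances from (-301.41, 108.83):
T1: 556.15 mm
T2: 856.57 mm
T3: 614.13 mm
T4: 1143.83 mm
T5: 1082.36 mm
T6: 411.62 mm
T7: 727.28 mm
T8: 712.82 mm
T9: 1079.64 mm
T10: 373.44 mm
T11: 1409.28 mm
Sorted: T10 (373.44 mm) < T6 (411.62 mm) < T1 (556.15 mm) < T3 (614.13 mm) < T8 (712.82 mm) < T7 (727.28 mm) < …

T10, T6, T1, T3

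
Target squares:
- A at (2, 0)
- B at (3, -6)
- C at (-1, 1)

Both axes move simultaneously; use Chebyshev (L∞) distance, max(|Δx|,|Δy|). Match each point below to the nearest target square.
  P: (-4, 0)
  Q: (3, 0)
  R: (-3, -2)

P→C; Q→A; R→C

P at (-4, 0):
  A: max(|6|, |0|) = 6
  B: max(|7|, |-6|) = 7
  C: max(|3|, |1|) = 3
  → nearest: C (3)
Q at (3, 0):
  A: max(|-1|, |0|) = 1
  B: max(|0|, |-6|) = 6
  C: max(|-4|, |1|) = 4
  → nearest: A (1)
R at (-3, -2):
  A: max(|5|, |2|) = 5
  B: max(|6|, |-4|) = 6
  C: max(|2|, |3|) = 3
  → nearest: C (3)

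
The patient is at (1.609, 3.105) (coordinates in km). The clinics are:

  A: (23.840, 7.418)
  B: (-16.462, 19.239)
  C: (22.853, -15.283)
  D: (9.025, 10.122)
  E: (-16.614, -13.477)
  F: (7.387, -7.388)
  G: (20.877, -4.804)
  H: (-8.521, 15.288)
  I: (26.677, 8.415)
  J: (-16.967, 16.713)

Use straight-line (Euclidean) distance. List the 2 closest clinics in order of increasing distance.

Distances from (1.609, 3.105):
A: 22.646 km
B: 24.225 km
C: 28.097 km
D: 10.210 km
E: 24.638 km
F: 11.979 km
G: 20.828 km
H: 15.844 km
I: 25.624 km
J: 23.027 km
Sorted: D (10.210 km) < F (11.979 km) < H (15.844 km) < G (20.828 km) < …

D, F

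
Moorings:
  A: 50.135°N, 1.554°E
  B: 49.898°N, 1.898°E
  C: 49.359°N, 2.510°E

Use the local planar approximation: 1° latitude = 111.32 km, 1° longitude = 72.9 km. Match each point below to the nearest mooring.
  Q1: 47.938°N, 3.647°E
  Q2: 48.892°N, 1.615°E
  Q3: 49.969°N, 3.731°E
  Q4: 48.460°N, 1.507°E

Q1→C; Q2→C; Q3→C; Q4→C

Q1 at 47.938°N, 3.647°E:
  A: 288.262 km
  B: 252.710 km
  C: 178.586 km
  → nearest: C (178.586 km)
Q2 at 48.892°N, 1.615°E:
  A: 138.442 km
  B: 113.872 km
  C: 83.424 km
  → nearest: C (83.424 km)
Q3 at 49.969°N, 3.731°E:
  A: 159.776 km
  B: 133.859 km
  C: 111.956 km
  → nearest: C (111.956 km)
Q4 at 48.460°N, 1.507°E:
  A: 186.492 km
  B: 162.596 km
  C: 123.942 km
  → nearest: C (123.942 km)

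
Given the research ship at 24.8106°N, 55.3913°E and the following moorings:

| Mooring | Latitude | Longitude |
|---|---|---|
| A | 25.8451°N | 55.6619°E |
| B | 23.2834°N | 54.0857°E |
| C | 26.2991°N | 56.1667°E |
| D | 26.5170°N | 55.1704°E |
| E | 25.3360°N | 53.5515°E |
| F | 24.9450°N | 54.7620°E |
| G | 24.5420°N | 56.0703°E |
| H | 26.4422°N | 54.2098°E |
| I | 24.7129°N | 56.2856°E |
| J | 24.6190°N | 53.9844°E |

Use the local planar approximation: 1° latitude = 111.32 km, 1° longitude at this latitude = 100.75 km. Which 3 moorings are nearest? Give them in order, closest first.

F, G, I

Distances from 24.8106°N, 55.3913°E:
A: √((1.0345·111.32)² + (0.2706·100.75)²) = √(13261.949973 + 743.268443) = 118.3436 km
B: √((-1.5272·111.32)² + (-1.3056·100.75)²) = √(28902.687422 + 17302.561137) = 214.9541 km
C: √((1.4885·111.32)² + (0.7754·100.75)²) = √(27456.430348 + 6102.976574) = 183.1923 km
D: √((1.7064·111.32)² + (-0.2209·100.75)²) = √(36083.452137 + 495.315070) = 191.2558 km
E: √((0.5254·111.32)² + (-1.8398·100.75)²) = √(3420.790932 + 34358.273992) = 194.3684 km
F: √((0.1344·111.32)² + (-0.6293·100.75)²) = √(223.843729 + 4019.810434) = 65.1433 km
G: √((-0.2686·111.32)² + (0.6790·100.75)²) = √(894.043010 + 4679.825486) = 74.6583 km
H: √((1.6316·111.32)² + (-1.1815·100.75)²) = √(32989.352281 + 14169.599055) = 217.1611 km
I: √((-0.0977·111.32)² + (0.8943·100.75)²) = √(118.286593 + 8118.140646) = 90.7548 km
J: √((-0.1916·111.32)² + (-1.4069·100.75)²) = √(454.922487 + 20091.694636) = 143.3409 km
Sorted: F (65.1433 km) < G (74.6583 km) < I (90.7548 km) < A (118.3436 km) < J (143.3409 km) < …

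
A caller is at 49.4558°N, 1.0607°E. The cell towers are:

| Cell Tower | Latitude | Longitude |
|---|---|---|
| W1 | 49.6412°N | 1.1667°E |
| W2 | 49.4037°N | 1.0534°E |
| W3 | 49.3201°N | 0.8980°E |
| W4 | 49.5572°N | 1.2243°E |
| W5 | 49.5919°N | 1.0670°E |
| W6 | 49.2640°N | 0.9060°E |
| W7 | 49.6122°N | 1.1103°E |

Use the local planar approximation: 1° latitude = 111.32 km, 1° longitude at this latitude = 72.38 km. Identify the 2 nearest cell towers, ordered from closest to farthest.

Distances from 49.4558°N, 1.0607°E:
W1: √((0.1854·111.32)² + (0.1060·72.38)²) = √(425.957093 + 58.863880) = 22.0187 km
W2: √((-0.0521·111.32)² + (-0.0073·72.38)²) = √(33.637355 + 0.279179) = 5.8238 km
W3: √((-0.1357·111.32)² + (-0.1627·72.38)²) = √(228.194982 + 138.679499) = 19.1540 km
W4: √((0.1014·111.32)² + (0.1636·72.38)²) = √(127.415512 + 140.217996) = 16.3595 km
W5: √((0.1361·111.32)² + (0.0063·72.38)²) = √(229.542256 + 0.207931) = 15.1575 km
W6: √((-0.1918·111.32)² + (-0.1547·72.38)²) = √(455.872717 + 125.376974) = 24.1091 km
W7: √((0.1564·111.32)² + (0.0496·72.38)²) = √(303.123700 + 12.888445) = 17.7767 km
Sorted: W2 (5.8238 km) < W5 (15.1575 km) < W4 (16.3595 km) < W7 (17.7767 km) < …

W2, W5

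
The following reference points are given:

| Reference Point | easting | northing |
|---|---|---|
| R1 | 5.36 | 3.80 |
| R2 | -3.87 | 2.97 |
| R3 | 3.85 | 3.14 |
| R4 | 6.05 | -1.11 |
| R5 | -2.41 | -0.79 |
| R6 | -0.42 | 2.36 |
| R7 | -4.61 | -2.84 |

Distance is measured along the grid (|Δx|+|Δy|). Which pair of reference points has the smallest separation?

Pairwise distances:
R1–R2: 10.06
R1–R3: 2.17
R1–R4: 5.60
R1–R5: 12.36
R1–R6: 7.22
R1–R7: 16.61
R2–R3: 7.89
R2–R4: 14.00
R2–R5: 5.22
R2–R6: 4.06
R2–R7: 6.55
R3–R4: 6.45
R3–R5: 10.19
R3–R6: 5.05
R3–R7: 14.44
R4–R5: 8.78
R4–R6: 9.94
R4–R7: 12.39
R5–R6: 5.14
R5–R7: 4.25
R6–R7: 9.39
Closest pair: R1–R3 at 2.17.

R1 and R3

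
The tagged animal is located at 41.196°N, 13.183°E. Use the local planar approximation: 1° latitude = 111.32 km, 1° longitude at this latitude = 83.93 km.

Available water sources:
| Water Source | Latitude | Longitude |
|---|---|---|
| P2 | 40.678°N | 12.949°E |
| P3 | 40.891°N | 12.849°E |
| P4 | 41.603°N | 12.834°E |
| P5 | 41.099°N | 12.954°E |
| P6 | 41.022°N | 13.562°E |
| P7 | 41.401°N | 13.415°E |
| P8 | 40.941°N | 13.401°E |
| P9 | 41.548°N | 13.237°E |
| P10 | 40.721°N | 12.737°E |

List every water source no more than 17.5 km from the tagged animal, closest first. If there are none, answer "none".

Distances from 41.196°N, 13.183°E:
P2: √((-0.518·111.32)² + (-0.234·83.93)²) = √(3325.10922 + 385.71467) = 60.917 km
P3: √((-0.305·111.32)² + (-0.334·83.93)²) = √(1152.77905 + 785.82778) = 44.030 km
P4: √((0.407·111.32)² + (-0.349·83.93)²) = √(2052.74600 + 857.99607) = 53.951 km
P5: √((-0.097·111.32)² + (-0.229·83.93)²) = √(116.59767 + 369.40725) = 22.046 km
P6: √((-0.174·111.32)² + (0.379·83.93)²) = √(375.18450 + 1011.84238) = 37.243 km
P7: √((0.205·111.32)² + (0.232·83.93)²) = √(520.77978 + 379.14944) = 29.999 km
P8: √((-0.255·111.32)² + (0.218·83.93)²) = √(805.79906 + 334.77069) = 33.772 km
P9: √((0.352·111.32)² + (0.054·83.93)²) = √(1535.43601 + 20.54102) = 39.446 km
P10: √((-0.475·111.32)² + (-0.446·83.93)²) = √(2795.97713 + 1401.21302) = 64.786 km
Threshold 17.5 km: none within range.

none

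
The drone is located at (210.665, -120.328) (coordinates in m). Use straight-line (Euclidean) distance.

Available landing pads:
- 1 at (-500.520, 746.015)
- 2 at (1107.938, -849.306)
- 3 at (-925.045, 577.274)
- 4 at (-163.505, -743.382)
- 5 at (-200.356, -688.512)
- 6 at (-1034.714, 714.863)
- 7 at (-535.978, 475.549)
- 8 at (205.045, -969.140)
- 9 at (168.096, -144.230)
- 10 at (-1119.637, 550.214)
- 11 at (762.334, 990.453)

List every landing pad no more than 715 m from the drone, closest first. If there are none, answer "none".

Distances from (210.665, -120.328):
1: √((-711.185)² + (866.343)²) = √(505784.10422 + 750550.19365) = 1120.863 m
2: √((897.273)² + (-728.978)²) = √(805098.83653 + 531408.92448) = 1156.074 m
3: √((-1135.710)² + (697.602)²) = √(1289837.20410 + 486648.55040) = 1332.849 m
4: √((-374.170)² + (-623.054)²) = √(140003.18890 + 388196.28692) = 726.773 m
5: √((-411.021)² + (-568.184)²) = √(168938.26244 + 322833.05786) = 701.264 m
6: √((-1245.379)² + (835.191)²) = √(1550968.85364 + 697544.00648) = 1499.504 m
7: √((-746.643)² + (595.877)²) = √(557475.76945 + 355069.39913) = 955.272 m
8: √((-5.620)² + (-848.812)²) = √(31.58440 + 720481.81134) = 848.831 m
9: √((-42.569)² + (-23.902)²) = √(1812.11976 + 571.30560) = 48.820 m
10: √((-1330.302)² + (670.542)²) = √(1769703.41120 + 449626.57376) = 1489.742 m
11: √((551.669)² + (1110.781)²) = √(304338.68556 + 1233834.42996) = 1240.231 m
Threshold 715 m: 9 (48.820 m), 5 (701.264 m) are within range.

9, 5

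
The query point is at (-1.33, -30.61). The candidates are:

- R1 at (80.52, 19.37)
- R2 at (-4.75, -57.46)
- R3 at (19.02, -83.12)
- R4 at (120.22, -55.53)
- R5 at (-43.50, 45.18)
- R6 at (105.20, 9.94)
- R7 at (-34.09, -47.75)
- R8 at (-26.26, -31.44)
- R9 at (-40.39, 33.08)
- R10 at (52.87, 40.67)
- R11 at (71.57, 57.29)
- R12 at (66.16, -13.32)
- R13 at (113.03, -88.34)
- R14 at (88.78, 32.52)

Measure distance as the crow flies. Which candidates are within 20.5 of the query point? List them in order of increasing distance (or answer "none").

none

Distances from (-1.33, -30.61):
R1: √((81.85)² + (49.98)²) = √(6699.4225 + 2498.0004) = 95.90
R2: √((-3.42)² + (-26.85)²) = √(11.6964 + 720.9225) = 27.07
R3: √((20.35)² + (-52.51)²) = √(414.1225 + 2757.3001) = 56.32
R4: √((121.55)² + (-24.92)²) = √(14774.4025 + 621.0064) = 124.08
R5: √((-42.17)² + (75.79)²) = √(1778.3089 + 5744.1241) = 86.73
R6: √((106.53)² + (40.55)²) = √(11348.6409 + 1644.3025) = 113.99
R7: √((-32.76)² + (-17.14)²) = √(1073.2176 + 293.7796) = 36.97
R8: √((-24.93)² + (-0.83)²) = √(621.5049 + 0.6889) = 24.94
R9: √((-39.06)² + (63.69)²) = √(1525.6836 + 4056.4161) = 74.71
R10: √((54.20)² + (71.28)²) = √(2937.6400 + 5080.8384) = 89.55
R11: √((72.90)² + (87.90)²) = √(5314.4100 + 7726.4100) = 114.20
R12: √((67.49)² + (17.29)²) = √(4554.9001 + 298.9441) = 69.67
R13: √((114.36)² + (-57.73)²) = √(13078.2096 + 3332.7529) = 128.11
R14: √((90.11)² + (63.13)²) = √(8119.8121 + 3985.3969) = 110.02
Threshold 20.5: none within range.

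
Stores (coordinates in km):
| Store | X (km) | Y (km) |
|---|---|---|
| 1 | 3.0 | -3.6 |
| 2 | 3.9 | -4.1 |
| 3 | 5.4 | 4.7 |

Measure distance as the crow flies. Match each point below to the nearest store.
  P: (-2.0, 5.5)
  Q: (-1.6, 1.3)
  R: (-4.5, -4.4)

P at (-2.0, 5.5):
  1: √((5.0)² + (-9.1)²) = √(25.000 + 82.810) = 10.4 km
  2: √((5.9)² + (-9.6)²) = √(34.810 + 92.160) = 11.3 km
  3: √((7.4)² + (-0.8)²) = √(54.760 + 0.640) = 7.4 km
  → nearest: 3 (7.4 km)
Q at (-1.6, 1.3):
  1: √((4.6)² + (-4.9)²) = √(21.160 + 24.010) = 6.7 km
  2: √((5.5)² + (-5.4)²) = √(30.250 + 29.160) = 7.7 km
  3: √((7.0)² + (3.4)²) = √(49.000 + 11.560) = 7.8 km
  → nearest: 1 (6.7 km)
R at (-4.5, -4.4):
  1: √((7.5)² + (0.8)²) = √(56.250 + 0.640) = 7.5 km
  2: √((8.4)² + (0.3)²) = √(70.560 + 0.090) = 8.4 km
  3: √((9.9)² + (9.1)²) = √(98.010 + 82.810) = 13.4 km
  → nearest: 1 (7.5 km)

P→3; Q→1; R→1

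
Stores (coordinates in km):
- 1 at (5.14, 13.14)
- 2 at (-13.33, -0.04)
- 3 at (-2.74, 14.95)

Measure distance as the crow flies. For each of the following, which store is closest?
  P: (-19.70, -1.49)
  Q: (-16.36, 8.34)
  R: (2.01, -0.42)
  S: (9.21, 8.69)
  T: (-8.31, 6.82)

P at (-19.70, -1.49):
  1: √((24.84)² + (14.63)²) = √(617.0256 + 214.0369) = 28.83 km
  2: √((6.37)² + (1.45)²) = √(40.5769 + 2.1025) = 6.53 km
  3: √((16.96)² + (16.44)²) = √(287.6416 + 270.2736) = 23.62 km
  → nearest: 2 (6.53 km)
Q at (-16.36, 8.34):
  1: √((21.50)² + (4.80)²) = √(462.2500 + 23.0400) = 22.03 km
  2: √((3.03)² + (-8.38)²) = √(9.1809 + 70.2244) = 8.91 km
  3: √((13.62)² + (6.61)²) = √(185.5044 + 43.6921) = 15.14 km
  → nearest: 2 (8.91 km)
R at (2.01, -0.42):
  1: √((3.13)² + (13.56)²) = √(9.7969 + 183.8736) = 13.92 km
  2: √((-15.34)² + (0.38)²) = √(235.3156 + 0.1444) = 15.34 km
  3: √((-4.75)² + (15.37)²) = √(22.5625 + 236.2369) = 16.09 km
  → nearest: 1 (13.92 km)
S at (9.21, 8.69):
  1: √((-4.07)² + (4.45)²) = √(16.5649 + 19.8025) = 6.03 km
  2: √((-22.54)² + (-8.73)²) = √(508.0516 + 76.2129) = 24.17 km
  3: √((-11.95)² + (6.26)²) = √(142.8025 + 39.1876) = 13.49 km
  → nearest: 1 (6.03 km)
T at (-8.31, 6.82):
  1: √((13.45)² + (6.32)²) = √(180.9025 + 39.9424) = 14.86 km
  2: √((-5.02)² + (-6.86)²) = √(25.2004 + 47.0596) = 8.50 km
  3: √((5.57)² + (8.13)²) = √(31.0249 + 66.0969) = 9.86 km
  → nearest: 2 (8.50 km)

P→2; Q→2; R→1; S→1; T→2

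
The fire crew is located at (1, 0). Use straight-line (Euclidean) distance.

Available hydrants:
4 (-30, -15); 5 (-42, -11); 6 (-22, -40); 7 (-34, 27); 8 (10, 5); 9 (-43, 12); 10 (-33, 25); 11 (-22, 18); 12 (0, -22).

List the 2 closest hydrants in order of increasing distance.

Distances from (1, 0):
4: √((-31)² + (-15)²) = √(961.000 + 225.000) = 34.4
5: √((-43)² + (-11)²) = √(1849.000 + 121.000) = 44.4
6: √((-23)² + (-40)²) = √(529.000 + 1600.000) = 46.1
7: √((-35)² + (27)²) = √(1225.000 + 729.000) = 44.2
8: √((9)² + (5)²) = √(81.000 + 25.000) = 10.3
9: √((-44)² + (12)²) = √(1936.000 + 144.000) = 45.6
10: √((-34)² + (25)²) = √(1156.000 + 625.000) = 42.2
11: √((-23)² + (18)²) = √(529.000 + 324.000) = 29.2
12: √((-1)² + (-22)²) = √(1.000 + 484.000) = 22.0
Sorted: 8 (10.3) < 12 (22.0) < 11 (29.2) < 4 (34.4) < …

8, 12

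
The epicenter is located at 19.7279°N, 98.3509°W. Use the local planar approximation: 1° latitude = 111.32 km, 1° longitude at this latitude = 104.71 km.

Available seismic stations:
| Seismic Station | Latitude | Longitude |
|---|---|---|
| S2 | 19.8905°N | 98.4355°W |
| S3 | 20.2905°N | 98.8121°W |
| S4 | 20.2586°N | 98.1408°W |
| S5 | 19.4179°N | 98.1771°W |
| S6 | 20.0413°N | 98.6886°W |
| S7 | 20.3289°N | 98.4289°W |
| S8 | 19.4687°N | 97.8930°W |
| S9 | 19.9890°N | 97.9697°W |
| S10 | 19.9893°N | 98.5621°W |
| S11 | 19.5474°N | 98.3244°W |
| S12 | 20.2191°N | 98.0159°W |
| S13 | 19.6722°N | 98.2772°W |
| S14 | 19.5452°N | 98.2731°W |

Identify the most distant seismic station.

Distances from 19.7279°N, 98.3509°W:
S2: √((0.1626·111.32)² + (-0.0846·104.71)²) = √(327.632879 + 78.472420) = 20.1521 km
S3: √((0.5626·111.32)² + (-0.4612·104.71)²) = √(3922.345546 + 2332.141603) = 79.0853 km
S4: √((0.5307·111.32)² + (0.2101·104.71)²) = √(3490.153842 + 483.981124) = 63.0407 km
S5: √((-0.3100·111.32)² + (0.1738·104.71)²) = √(1190.884885 + 331.188969) = 39.0138 km
S6: √((0.3134·111.32)² + (-0.3377·104.71)²) = √(1217.150774 + 1250.369699) = 49.6741 km
S7: √((0.6010·111.32)² + (-0.0780·104.71)²) = √(4476.054227 + 66.706096) = 67.4000 km
S8: √((-0.2592·111.32)² + (0.4579·104.71)²) = √(832.561626 + 2298.886904) = 55.9593 km
S9: √((0.2611·111.32)² + (0.3812·104.71)²) = √(844.812126 + 1593.243308) = 49.3767 km
S10: √((0.2614·111.32)² + (-0.2112·104.71)²) = √(846.754595 + 489.062256) = 36.5488 km
S11: √((-0.1805·111.32)² + (0.0265·104.71)²) = √(403.739097 + 7.699598) = 20.2840 km
S12: √((0.4912·111.32)² + (0.3350·104.71)²) = √(2989.944394 + 1230.455561) = 64.9646 km
S13: √((-0.0557·111.32)² + (0.0737·104.71)²) = √(38.446498 + 59.554049) = 9.8995 km
S14: √((-0.1827·111.32)² + (0.0778·104.71)²) = √(413.640915 + 66.364452) = 21.9090 km
Maximum: S3 at 79.0853 km.

S3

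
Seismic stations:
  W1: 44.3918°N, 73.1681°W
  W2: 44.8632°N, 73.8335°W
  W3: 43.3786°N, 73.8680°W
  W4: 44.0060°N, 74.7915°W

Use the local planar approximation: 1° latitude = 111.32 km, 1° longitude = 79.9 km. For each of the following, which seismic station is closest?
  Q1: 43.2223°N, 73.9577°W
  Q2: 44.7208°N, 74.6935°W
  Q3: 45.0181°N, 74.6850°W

Q1 at 43.2223°N, 73.9577°W:
  W1: √((1.1695·111.32)² + (0.7896·79.9)²) = √(16949.108023 + 3980.226968) = 144.6697 km
  W2: √((1.6409·111.32)² + (0.1242·79.9)²) = √(33366.497841 + 98.477440) = 182.9343 km
  W3: √((0.1563·111.32)² + (0.0897·79.9)²) = √(302.736197 + 51.366319) = 18.8176 km
  W4: √((0.7837·111.32)² + (-0.8338·79.9)²) = √(7611.076531 + 4438.307009) = 109.7697 km
  → nearest: W3 (18.8176 km)
Q2 at 44.7208°N, 74.6935°W:
  W1: √((-0.3290·111.32)² + (1.5254·79.9)²) = √(1341.337886 + 14854.602770) = 127.2633 km
  W2: √((0.1424·111.32)² + (0.8600·79.9)²) = √(251.284889 + 4721.613796) = 70.5188 km
  W3: √((-1.3422·111.32)² + (0.8255·79.9)²) = √(22324.454943 + 4350.385211) = 163.3243 km
  W4: √((-0.7148·111.32)² + (-0.0980·79.9)²) = √(6331.629341 + 61.312032) = 79.9559 km
  → nearest: W2 (70.5188 km)
Q3 at 45.0181°N, 74.6850°W:
  W1: √((-0.6263·111.32)² + (1.5169·79.9)²) = √(4860.838799 + 14689.515144) = 139.8226 km
  W2: √((-0.1549·111.32)² + (0.8515·79.9)²) = √(297.337189 + 4628.740815) = 70.1860 km
  W3: √((-1.6395·111.32)² + (0.8170·79.9)²) = √(33309.586184 + 4261.256451) = 193.8320 km
  W4: √((-1.0121·111.32)² + (-0.1065·79.9)²) = √(12693.846580 + 72.409037) = 112.9879 km
  → nearest: W2 (70.1860 km)

Q1→W3; Q2→W2; Q3→W2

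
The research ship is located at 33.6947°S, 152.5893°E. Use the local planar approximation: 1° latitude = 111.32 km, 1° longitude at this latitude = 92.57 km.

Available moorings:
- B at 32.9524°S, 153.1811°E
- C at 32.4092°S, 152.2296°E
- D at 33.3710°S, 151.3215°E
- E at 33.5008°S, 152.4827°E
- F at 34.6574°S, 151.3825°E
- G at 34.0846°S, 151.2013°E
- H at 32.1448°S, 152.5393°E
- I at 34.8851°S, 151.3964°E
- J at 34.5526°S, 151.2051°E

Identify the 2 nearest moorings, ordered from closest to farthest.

E, B

Distances from 33.6947°S, 152.5893°E:
B: √((0.7423·111.32)² + (0.5918·92.57)²) = √(6828.185585 + 3001.168981) = 99.1431 km
C: √((1.2855·111.32)² + (-0.3597·92.57)²) = √(20478.142335 + 1108.718778) = 146.9247 km
D: √((0.3237·111.32)² + (-1.2678·92.57)²) = √(1298.469623 + 13773.427341) = 122.7677 km
E: √((0.1939·111.32)² + (-0.1066·92.57)²) = √(465.909980 + 97.376674) = 23.7337 km
F: √((-0.9627·111.32)² + (-1.2068·92.57)²) = √(11484.929641 + 12479.900720) = 154.8058 km
G: √((-0.3899·111.32)² + (-1.3880·92.57)²) = √(1883.878396 + 16508.950285) = 135.6202 km
H: √((1.5499·111.32)² + (-0.0500·92.57)²) = √(29768.280676 + 21.423012) = 172.5969 km
I: √((-1.1904·111.32)² + (-1.1929·92.57)²) = √(17560.312155 + 12194.067778) = 172.4946 km
J: √((-0.8579·111.32)² + (-1.3842·92.57)²) = √(9120.522750 + 16418.679196) = 159.8099 km
Sorted: E (23.7337 km) < B (99.1431 km) < D (122.7677 km) < G (135.6202 km) < …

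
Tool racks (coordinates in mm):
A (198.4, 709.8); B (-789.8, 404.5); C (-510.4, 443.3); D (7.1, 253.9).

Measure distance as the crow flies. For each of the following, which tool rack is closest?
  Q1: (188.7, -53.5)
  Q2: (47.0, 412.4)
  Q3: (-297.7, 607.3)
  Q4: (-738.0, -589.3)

Q1→D; Q2→D; Q3→C; Q4→B

Q1 at (188.7, -53.5):
  A: 763.4 mm
  B: 1080.4 mm
  C: 857.6 mm
  D: 357.0 mm
  → nearest: D (357.0 mm)
Q2 at (47.0, 412.4):
  A: 333.7 mm
  B: 836.8 mm
  C: 558.3 mm
  D: 163.4 mm
  → nearest: D (163.4 mm)
Q3 at (-297.7, 607.3):
  A: 506.6 mm
  B: 532.3 mm
  C: 268.6 mm
  D: 466.7 mm
  → nearest: C (268.6 mm)
Q4 at (-738.0, -589.3):
  A: 1601.4 mm
  B: 995.1 mm
  C: 1057.4 mm
  D: 1125.2 mm
  → nearest: B (995.1 mm)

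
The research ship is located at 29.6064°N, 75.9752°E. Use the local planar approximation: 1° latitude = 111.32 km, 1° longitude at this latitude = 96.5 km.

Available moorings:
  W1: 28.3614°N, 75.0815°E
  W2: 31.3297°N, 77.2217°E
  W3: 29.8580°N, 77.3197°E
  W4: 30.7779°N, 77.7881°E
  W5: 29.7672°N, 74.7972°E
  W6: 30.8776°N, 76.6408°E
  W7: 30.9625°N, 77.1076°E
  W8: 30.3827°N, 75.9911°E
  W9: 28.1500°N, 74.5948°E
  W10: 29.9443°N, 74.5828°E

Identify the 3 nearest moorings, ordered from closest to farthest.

Distances from 29.6064°N, 75.9752°E:
W1: √((-1.2450·111.32)² + (-0.8937·96.5)²) = √(19208.130524 + 7437.691188) = 163.2355 km
W2: √((1.7233·111.32)² + (1.2465·96.5)²) = √(36801.724627 + 14469.022513) = 226.4304 km
W3: √((0.2516·111.32)² + (1.3445·96.5)²) = √(784.454338 + 16833.570408) = 132.7329 km
W4: √((1.1715·111.32)² + (1.8129·96.5)²) = √(17007.128034 + 30605.700542) = 218.2036 km
W5: √((0.1608·111.32)² + (-1.1780·96.5)²) = √(320.419165 + 12922.460329) = 115.0777 km
W6: √((1.2712·111.32)² + (0.6656·96.5)²) = √(20025.075572 + 4125.544284) = 155.4047 km
W7: √((1.3561·111.32)² + (1.1324·96.5)²) = √(22789.239221 + 11941.375308) = 186.3615 km
W8: √((0.7763·111.32)² + (0.0159·96.5)²) = √(7468.021639 + 2.354230) = 86.4313 km
W9: √((-1.4564·111.32)² + (-1.3804·96.5)²) = √(26284.985141 + 17744.531114) = 209.8321 km
W10: √((0.3379·111.32)² + (-1.3924·96.5)²) = √(1414.890331 + 18054.383196) = 139.5323 km
Sorted: W8 (86.4313 km) < W5 (115.0777 km) < W3 (132.7329 km) < W10 (139.5323 km) < W6 (155.4047 km) < …

W8, W5, W3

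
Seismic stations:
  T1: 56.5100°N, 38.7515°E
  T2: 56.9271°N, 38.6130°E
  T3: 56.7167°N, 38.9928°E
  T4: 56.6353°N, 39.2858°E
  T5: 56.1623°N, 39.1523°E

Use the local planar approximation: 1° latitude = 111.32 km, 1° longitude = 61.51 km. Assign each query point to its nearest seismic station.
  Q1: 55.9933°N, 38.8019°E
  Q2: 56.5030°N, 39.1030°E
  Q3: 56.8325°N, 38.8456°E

Q1 at 55.9933°N, 38.8019°E:
  T1: 57.6025 km
  T2: 104.5980 km
  T3: 81.3805 km
  T4: 77.4179 km
  T5: 28.6089 km
  → nearest: T5 (28.6089 km)
Q2 at 56.5030°N, 39.1030°E:
  T1: 21.6348 km
  T2: 56.0114 km
  T3: 24.7360 km
  T4: 18.5292 km
  T5: 38.0478 km
  → nearest: T4 (18.5292 km)
Q3 at 56.8325°N, 38.8456°E:
  T1: 36.3643 km
  T2: 17.7650 km
  T3: 15.7529 km
  T4: 34.8576 km
  T5: 76.9548 km
  → nearest: T3 (15.7529 km)

Q1→T5; Q2→T4; Q3→T3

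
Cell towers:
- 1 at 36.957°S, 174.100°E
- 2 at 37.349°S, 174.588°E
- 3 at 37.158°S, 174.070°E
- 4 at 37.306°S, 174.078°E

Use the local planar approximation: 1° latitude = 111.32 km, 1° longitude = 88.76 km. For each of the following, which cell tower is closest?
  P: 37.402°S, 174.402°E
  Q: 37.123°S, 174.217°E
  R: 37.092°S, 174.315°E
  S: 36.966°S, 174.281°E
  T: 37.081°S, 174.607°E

P→2; Q→3; R→3; S→1; T→2

P at 37.402°S, 174.402°E:
  1: √((0.445·111.32)² + (-0.302·88.76)²) = √(2453.95400 + 718.53590) = 56.325 km
  2: √((0.053·111.32)² + (0.186·88.76)²) = √(34.80953 + 272.55897) = 17.532 km
  3: √((0.244·111.32)² + (-0.332·88.76)²) = √(737.77859 + 868.38188) = 40.077 km
  4: √((0.096·111.32)² + (-0.324·88.76)²) = √(114.20598 + 827.03637) = 30.680 km
  → nearest: 2 (17.532 km)
Q at 37.123°S, 174.217°E:
  1: √((0.166·111.32)² + (-0.117·88.76)²) = √(341.47788 + 107.84656) = 21.197 km
  2: √((-0.226·111.32)² + (0.371·88.76)²) = √(632.94107 + 1084.38227) = 41.441 km
  3: √((-0.035·111.32)² + (-0.147·88.76)²) = √(15.18037 + 170.24300) = 13.617 km
  4: √((-0.183·111.32)² + (-0.139·88.76)²) = √(415.00046 + 152.21736) = 23.816 km
  → nearest: 3 (13.617 km)
R at 37.092°S, 174.315°E:
  1: √((0.135·111.32)² + (-0.215·88.76)²) = √(225.84680 + 364.17616) = 24.290 km
  2: √((-0.257·111.32)² + (0.273·88.76)²) = √(818.48861 + 587.16462) = 37.492 km
  3: √((-0.066·111.32)² + (-0.245·88.76)²) = √(53.98017 + 472.89721) = 22.954 km
  4: √((-0.214·111.32)² + (-0.237·88.76)²) = √(567.51055 + 442.51834) = 31.781 km
  → nearest: 3 (22.954 km)
S at 36.966°S, 174.281°E:
  1: √((0.009·111.32)² + (-0.181·88.76)²) = √(1.00376 + 258.10222) = 16.097 km
  2: √((-0.383·111.32)² + (0.307·88.76)²) = √(1817.79098 + 742.52544) = 50.600 km
  3: √((-0.192·111.32)² + (-0.211·88.76)²) = √(456.82394 + 350.75147) = 28.418 km
  4: √((-0.340·111.32)² + (-0.203·88.76)²) = √(1432.53166 + 324.65841) = 41.919 km
  → nearest: 1 (16.097 km)
T at 37.081°S, 174.607°E:
  1: √((0.124·111.32)² + (-0.507·88.76)²) = √(190.54158 + 2025.11880) = 47.071 km
  2: √((-0.268·111.32)² + (-0.019·88.76)²) = √(890.05324 + 2.84408) = 29.881 km
  3: √((-0.077·111.32)² + (-0.537·88.76)²) = √(73.47301 + 2271.86834) = 48.429 km
  4: √((-0.225·111.32)² + (-0.529·88.76)²) = √(627.35221 + 2204.68187) = 53.217 km
  → nearest: 2 (29.881 km)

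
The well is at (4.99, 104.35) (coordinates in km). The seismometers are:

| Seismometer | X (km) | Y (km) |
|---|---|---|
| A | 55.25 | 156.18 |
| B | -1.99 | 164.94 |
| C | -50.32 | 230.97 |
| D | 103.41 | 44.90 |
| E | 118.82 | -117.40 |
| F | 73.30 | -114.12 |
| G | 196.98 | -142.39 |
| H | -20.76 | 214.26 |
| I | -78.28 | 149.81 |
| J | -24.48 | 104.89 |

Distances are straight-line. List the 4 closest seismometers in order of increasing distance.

Distances from (4.99, 104.35):
A: 72.20 km
B: 60.99 km
C: 138.17 km
D: 114.98 km
E: 249.26 km
F: 228.90 km
G: 312.64 km
H: 112.89 km
I: 94.87 km
J: 29.47 km
Sorted: J (29.47 km) < B (60.99 km) < A (72.20 km) < I (94.87 km) < H (112.89 km) < D (114.98 km) < …

J, B, A, I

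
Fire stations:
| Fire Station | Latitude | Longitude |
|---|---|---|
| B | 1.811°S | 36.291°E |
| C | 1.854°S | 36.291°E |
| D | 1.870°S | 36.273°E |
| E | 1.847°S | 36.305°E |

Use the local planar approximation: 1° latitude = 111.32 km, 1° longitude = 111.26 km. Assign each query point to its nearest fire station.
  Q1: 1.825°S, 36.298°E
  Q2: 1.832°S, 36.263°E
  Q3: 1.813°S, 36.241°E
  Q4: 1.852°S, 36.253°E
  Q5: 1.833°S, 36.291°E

Q1→B; Q2→B; Q3→B; Q4→D; Q5→E

Q1 at 1.825°S, 36.298°E:
  B: √((0.014·111.32)² + (-0.007·111.26)²) = √(2.42886 + 0.60656) = 1.742 km
  C: √((-0.029·111.32)² + (-0.007·111.26)²) = √(10.42179 + 0.60656) = 3.321 km
  D: √((-0.045·111.32)² + (-0.025·111.26)²) = √(25.09409 + 7.73674) = 5.730 km
  E: √((-0.022·111.32)² + (0.007·111.26)²) = √(5.99780 + 0.60656) = 2.570 km
  → nearest: B (1.742 km)
Q2 at 1.832°S, 36.263°E:
  B: √((0.021·111.32)² + (0.028·111.26)²) = √(5.46493 + 9.70497) = 3.895 km
  C: √((-0.022·111.32)² + (0.028·111.26)²) = √(5.99780 + 9.70497) = 3.963 km
  D: √((-0.038·111.32)² + (0.010·111.26)²) = √(17.89425 + 1.23788) = 4.374 km
  E: √((-0.015·111.32)² + (0.042·111.26)²) = √(2.78823 + 21.83618) = 4.962 km
  → nearest: B (3.895 km)
Q3 at 1.813°S, 36.241°E:
  B: √((0.002·111.32)² + (0.050·111.26)²) = √(0.04957 + 30.94697) = 5.567 km
  C: √((-0.041·111.32)² + (0.050·111.26)²) = √(20.83119 + 30.94697) = 7.196 km
  D: √((-0.057·111.32)² + (0.032·111.26)²) = √(40.26207 + 12.67588) = 7.276 km
  E: √((-0.034·111.32)² + (0.064·111.26)²) = √(14.32532 + 50.70351) = 8.064 km
  → nearest: B (5.567 km)
Q4 at 1.852°S, 36.253°E:
  B: √((0.041·111.32)² + (0.038·111.26)²) = √(20.83119 + 17.87497) = 6.221 km
  C: √((-0.002·111.32)² + (0.038·111.26)²) = √(0.04957 + 17.87497) = 4.234 km
  D: √((-0.018·111.32)² + (0.020·111.26)²) = √(4.01505 + 4.95152) = 2.994 km
  E: √((0.005·111.32)² + (0.052·111.26)²) = √(0.30980 + 33.47224) = 5.812 km
  → nearest: D (2.994 km)
Q5 at 1.833°S, 36.291°E:
  B: √((0.022·111.32)² + (0.000·111.26)²) = √(5.99780 + 0.00000) = 2.449 km
  C: √((-0.021·111.32)² + (0.000·111.26)²) = √(5.46493 + 0.00000) = 2.338 km
  D: √((-0.037·111.32)² + (-0.018·111.26)²) = √(16.96484 + 4.01073) = 4.580 km
  E: √((-0.014·111.32)² + (0.014·111.26)²) = √(2.42886 + 2.42624) = 2.203 km
  → nearest: E (2.203 km)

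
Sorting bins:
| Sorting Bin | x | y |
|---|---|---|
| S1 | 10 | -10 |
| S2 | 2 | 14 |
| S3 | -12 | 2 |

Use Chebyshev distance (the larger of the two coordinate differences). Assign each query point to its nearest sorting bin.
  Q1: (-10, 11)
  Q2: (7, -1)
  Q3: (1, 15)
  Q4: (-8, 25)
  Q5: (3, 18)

Q1 at (-10, 11):
  S1: max(|20|, |-21|) = 21
  S2: max(|12|, |3|) = 12
  S3: max(|-2|, |-9|) = 9
  → nearest: S3 (9)
Q2 at (7, -1):
  S1: max(|3|, |-9|) = 9
  S2: max(|-5|, |15|) = 15
  S3: max(|-19|, |3|) = 19
  → nearest: S1 (9)
Q3 at (1, 15):
  S1: max(|9|, |-25|) = 25
  S2: max(|1|, |-1|) = 1
  S3: max(|-13|, |-13|) = 13
  → nearest: S2 (1)
Q4 at (-8, 25):
  S1: max(|18|, |-35|) = 35
  S2: max(|10|, |-11|) = 11
  S3: max(|-4|, |-23|) = 23
  → nearest: S2 (11)
Q5 at (3, 18):
  S1: max(|7|, |-28|) = 28
  S2: max(|-1|, |-4|) = 4
  S3: max(|-15|, |-16|) = 16
  → nearest: S2 (4)

Q1→S3; Q2→S1; Q3→S2; Q4→S2; Q5→S2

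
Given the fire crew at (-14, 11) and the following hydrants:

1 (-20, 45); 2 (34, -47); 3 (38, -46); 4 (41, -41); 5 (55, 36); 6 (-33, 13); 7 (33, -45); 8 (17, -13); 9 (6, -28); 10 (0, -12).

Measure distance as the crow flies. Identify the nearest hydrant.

6

Distances from (-14, 11):
1: 34.5
2: 75.3
3: 77.2
4: 75.7
5: 73.4
6: 19.1
7: 73.1
8: 39.2
9: 43.8
10: 26.9
Minimum: 6 at 19.1.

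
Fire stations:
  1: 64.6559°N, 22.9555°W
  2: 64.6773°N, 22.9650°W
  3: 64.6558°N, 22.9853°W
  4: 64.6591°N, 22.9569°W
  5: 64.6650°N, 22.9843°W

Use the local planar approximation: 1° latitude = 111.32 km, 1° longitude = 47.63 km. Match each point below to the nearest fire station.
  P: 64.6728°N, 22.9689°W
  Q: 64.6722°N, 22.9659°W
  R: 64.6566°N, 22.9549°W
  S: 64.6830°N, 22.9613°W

P at 64.6728°N, 22.9689°W:
  1: √((-0.0169·111.32)² + (0.0134·47.63)²) = √(3.539320 + 0.407353) = 1.9866 km
  2: √((0.0045·111.32)² + (0.0039·47.63)²) = √(0.250941 + 0.034506) = 0.5343 km
  3: √((-0.0170·111.32)² + (-0.0164·47.63)²) = √(3.581329 + 0.610167) = 2.0473 km
  4: √((-0.0137·111.32)² + (0.0120·47.63)²) = √(2.325881 + 0.326681) = 1.6287 km
  5: √((-0.0078·111.32)² + (-0.0154·47.63)²) = √(0.753938 + 0.538025) = 1.1366 km
  → nearest: 2 (0.5343 km)
Q at 64.6722°N, 22.9659°W:
  1: √((-0.0163·111.32)² + (0.0104·47.63)²) = √(3.292468 + 0.245374) = 1.8809 km
  2: √((0.0051·111.32)² + (0.0009·47.63)²) = √(0.322320 + 0.001838) = 0.5693 km
  3: √((-0.0164·111.32)² + (-0.0194·47.63)²) = √(3.332991 + 0.853817) = 2.0462 km
  4: √((-0.0131·111.32)² + (0.0090·47.63)²) = √(2.126616 + 0.183758) = 1.5200 km
  5: √((-0.0072·111.32)² + (-0.0184·47.63)²) = √(0.642409 + 0.768063) = 1.1876 km
  → nearest: 2 (0.5693 km)
R at 64.6566°N, 22.9549°W:
  1: √((-0.0007·111.32)² + (-0.0006·47.63)²) = √(0.006072 + 0.000817) = 0.0830 km
  2: √((0.0207·111.32)² + (-0.0101·47.63)²) = √(5.309909 + 0.231422) = 2.3540 km
  3: √((-0.0008·111.32)² + (-0.0304·47.63)²) = √(0.007931 + 2.096565) = 1.4507 km
  4: √((0.0025·111.32)² + (-0.0020·47.63)²) = √(0.077451 + 0.009074) = 0.2942 km
  5: √((0.0084·111.32)² + (-0.0294·47.63)²) = √(0.874390 + 1.960902) = 1.6838 km
  → nearest: 1 (0.0830 km)
S at 64.6830°N, 22.9613°W:
  1: √((-0.0271·111.32)² + (0.0058·47.63)²) = √(9.100913 + 0.076316) = 3.0294 km
  2: √((-0.0057·111.32)² + (-0.0037·47.63)²) = √(0.402621 + 0.031057) = 0.6585 km
  3: √((-0.0272·111.32)² + (-0.0240·47.63)²) = √(9.168203 + 1.306723) = 3.2365 km
  4: √((-0.0239·111.32)² + (0.0044·47.63)²) = √(7.078516 + 0.043920) = 2.6688 km
  5: √((-0.0180·111.32)² + (-0.0230·47.63)²) = √(4.015054 + 1.200098) = 2.2837 km
  → nearest: 2 (0.6585 km)

P→2; Q→2; R→1; S→2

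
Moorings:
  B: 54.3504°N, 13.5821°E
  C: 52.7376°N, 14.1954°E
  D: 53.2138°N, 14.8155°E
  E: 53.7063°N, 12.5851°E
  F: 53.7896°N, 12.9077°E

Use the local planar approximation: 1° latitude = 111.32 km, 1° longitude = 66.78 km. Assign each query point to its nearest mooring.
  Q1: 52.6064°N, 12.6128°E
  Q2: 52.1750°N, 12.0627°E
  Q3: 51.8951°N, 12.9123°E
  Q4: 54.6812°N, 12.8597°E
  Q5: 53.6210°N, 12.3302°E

Q1→C; Q2→C; Q3→C; Q4→B; Q5→E

Q1 at 52.6064°N, 12.6128°E:
  B: 204.6487 km
  C: 106.6904 km
  D: 161.8926 km
  E: 122.4548 km
  F: 133.1779 km
  → nearest: C (106.6904 km)
Q2 at 52.1750°N, 12.0627°E:
  B: 262.5631 km
  C: 155.5837 km
  D: 217.1788 km
  E: 173.9974 km
  F: 188.3872 km
  → nearest: C (155.5837 km)
Q3 at 51.8951°N, 12.9123°E:
  B: 276.9598 km
  C: 127.0355 km
  D: 194.1723 km
  E: 202.8033 km
  F: 210.8960 km
  → nearest: C (127.0355 km)
Q4 at 54.6812°N, 12.8597°E:
  B: 60.6905 km
  C: 234.0269 km
  D: 209.1461 km
  E: 110.0642 km
  F: 99.3047 km
  → nearest: B (60.6905 km)
Q5 at 53.6210°N, 12.3302°E:
  B: 116.5427 km
  C: 158.6993 km
  D: 172.0472 km
  E: 19.4916 km
  F: 42.8900 km
  → nearest: E (19.4916 km)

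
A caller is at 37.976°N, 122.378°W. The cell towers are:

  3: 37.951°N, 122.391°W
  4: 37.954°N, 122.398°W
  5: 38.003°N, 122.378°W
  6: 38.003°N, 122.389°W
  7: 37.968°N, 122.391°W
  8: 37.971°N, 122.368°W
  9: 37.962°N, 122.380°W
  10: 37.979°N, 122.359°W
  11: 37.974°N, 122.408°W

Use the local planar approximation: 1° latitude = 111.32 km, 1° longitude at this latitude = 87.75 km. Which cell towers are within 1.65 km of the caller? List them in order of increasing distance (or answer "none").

8, 7, 9

Distances from 37.976°N, 122.378°W:
3: 3.008 km
4: 3.013 km
5: 3.006 km
6: 3.157 km
7: 1.447 km
8: 1.039 km
9: 1.568 km
10: 1.700 km
11: 2.642 km
Threshold 1.65 km: 8 (1.039 km), 7 (1.447 km), 9 (1.568 km) are within range.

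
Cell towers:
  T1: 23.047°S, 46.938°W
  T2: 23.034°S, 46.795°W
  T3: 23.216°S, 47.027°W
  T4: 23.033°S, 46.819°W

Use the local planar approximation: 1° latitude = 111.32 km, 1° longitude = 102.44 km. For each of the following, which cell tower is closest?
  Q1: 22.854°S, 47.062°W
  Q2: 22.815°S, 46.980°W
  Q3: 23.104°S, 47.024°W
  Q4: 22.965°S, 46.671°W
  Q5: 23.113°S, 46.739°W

Q1 at 22.854°S, 47.062°W:
  T1: √((-0.193·111.32)² + (0.124·102.44)²) = √(461.59491 + 161.35503) = 24.959 km
  T2: √((-0.180·111.32)² + (0.267·102.44)²) = √(401.50541 + 748.10346) = 33.906 km
  T3: √((-0.362·111.32)² + (0.035·102.44)²) = √(1623.91591 + 12.85509) = 40.457 km
  T4: √((-0.179·111.32)² + (0.243·102.44)²) = √(397.05663 + 619.65747) = 31.886 km
  → nearest: T1 (24.959 km)
Q2 at 22.815°S, 46.980°W:
  T1: √((-0.232·111.32)² + (0.042·102.44)²) = √(666.99467 + 18.51133) = 26.182 km
  T2: √((-0.219·111.32)² + (0.185·102.44)²) = √(594.33954 + 359.15556) = 30.879 km
  T3: √((-0.401·111.32)² + (-0.047·102.44)²) = √(1992.66889 + 23.18114) = 44.898 km
  T4: √((-0.218·111.32)² + (0.161·102.44)²) = √(588.92418 + 272.01377) = 29.342 km
  → nearest: T1 (26.182 km)
Q3 at 23.104°S, 47.024°W:
  T1: √((0.057·111.32)² + (0.086·102.44)²) = √(40.26207 + 77.61328) = 10.857 km
  T2: √((0.070·111.32)² + (0.229·102.44)²) = √(60.72150 + 550.31342) = 24.719 km
  T3: √((-0.112·111.32)² + (-0.003·102.44)²) = √(155.44703 + 0.09445) = 12.472 km
  T4: √((0.071·111.32)² + (0.205·102.44)²) = √(62.46879 + 441.00840) = 22.438 km
  → nearest: T1 (10.857 km)
Q4 at 22.965°S, 46.671°W:
  T1: √((-0.082·111.32)² + (-0.267·102.44)²) = √(83.32477 + 748.10346) = 28.834 km
  T2: √((-0.069·111.32)² + (-0.124·102.44)²) = √(58.99899 + 161.35503) = 14.844 km
  T3: √((-0.251·111.32)² + (-0.356·102.44)²) = √(780.71736 + 1329.96170) = 45.942 km
  T4: √((-0.068·111.32)² + (-0.148·102.44)²) = √(57.30127 + 229.85956) = 16.946 km
  → nearest: T2 (14.844 km)
Q5 at 23.113°S, 46.739°W:
  T1: √((0.066·111.32)² + (-0.199·102.44)²) = √(53.98017 + 415.57106) = 21.669 km
  T2: √((0.079·111.32)² + (-0.056·102.44)²) = √(77.33936 + 32.90904) = 10.500 km
  T3: √((-0.103·111.32)² + (-0.288·102.44)²) = √(131.46824 + 870.41049) = 31.652 km
  T4: √((0.080·111.32)² + (-0.080·102.44)²) = √(79.30971 + 67.16130) = 12.103 km
  → nearest: T2 (10.500 km)

Q1→T1; Q2→T1; Q3→T1; Q4→T2; Q5→T2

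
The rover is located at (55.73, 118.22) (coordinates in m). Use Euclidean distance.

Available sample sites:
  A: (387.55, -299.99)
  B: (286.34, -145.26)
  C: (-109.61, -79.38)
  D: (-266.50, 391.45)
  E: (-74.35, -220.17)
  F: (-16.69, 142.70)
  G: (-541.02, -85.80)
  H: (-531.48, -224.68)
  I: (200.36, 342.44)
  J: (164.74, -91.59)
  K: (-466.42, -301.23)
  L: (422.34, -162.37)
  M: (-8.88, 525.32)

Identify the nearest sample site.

F

Distances from (55.73, 118.22):
A: 533.86 m
B: 350.15 m
C: 257.65 m
D: 422.48 m
E: 362.53 m
F: 76.45 m
G: 630.66 m
H: 680.00 m
I: 266.82 m
J: 236.44 m
K: 669.76 m
L: 461.66 m
M: 412.20 m
Minimum: F at 76.45 m.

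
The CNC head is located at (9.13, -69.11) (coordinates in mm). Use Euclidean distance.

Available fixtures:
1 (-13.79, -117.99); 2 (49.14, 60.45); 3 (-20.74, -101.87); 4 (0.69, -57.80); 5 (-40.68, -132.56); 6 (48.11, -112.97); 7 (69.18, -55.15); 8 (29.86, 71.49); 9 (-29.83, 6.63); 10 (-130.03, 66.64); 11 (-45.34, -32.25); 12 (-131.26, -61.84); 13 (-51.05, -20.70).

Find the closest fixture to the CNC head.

4

Distances from (9.13, -69.11):
1: √((-22.92)² + (-48.88)²) = √(525.3264 + 2389.2544) = 53.99 mm
2: √((40.01)² + (129.56)²) = √(1600.8001 + 16785.7936) = 135.60 mm
3: √((-29.87)² + (-32.76)²) = √(892.2169 + 1073.2176) = 44.33 mm
4: √((-8.44)² + (11.31)²) = √(71.2336 + 127.9161) = 14.11 mm
5: √((-49.81)² + (-63.45)²) = √(2481.0361 + 4025.9025) = 80.67 mm
6: √((38.98)² + (-43.86)²) = √(1519.4404 + 1923.6996) = 58.68 mm
7: √((60.05)² + (13.96)²) = √(3606.0025 + 194.8816) = 61.65 mm
8: √((20.73)² + (140.60)²) = √(429.7329 + 19768.3600) = 142.12 mm
9: √((-38.96)² + (75.74)²) = √(1517.8816 + 5736.5476) = 85.17 mm
10: √((-139.16)² + (135.75)²) = √(19365.5056 + 18428.0625) = 194.41 mm
11: √((-54.47)² + (36.86)²) = √(2966.9809 + 1358.6596) = 65.77 mm
12: √((-140.39)² + (7.27)²) = √(19709.3521 + 52.8529) = 140.58 mm
13: √((-60.18)² + (48.41)²) = √(3621.6324 + 2343.5281) = 77.23 mm
Minimum: 4 at 14.11 mm.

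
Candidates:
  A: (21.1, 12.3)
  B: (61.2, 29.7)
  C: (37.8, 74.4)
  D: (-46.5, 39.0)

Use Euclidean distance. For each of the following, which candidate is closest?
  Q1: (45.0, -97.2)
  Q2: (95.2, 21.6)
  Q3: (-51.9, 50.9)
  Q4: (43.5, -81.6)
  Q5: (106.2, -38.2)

Q1 at (45.0, -97.2):
  A: √((-23.9)² + (109.5)²) = √(571.210 + 11990.250) = 112.1
  B: √((16.2)² + (126.9)²) = √(262.440 + 16103.610) = 127.9
  C: √((-7.2)² + (171.6)²) = √(51.840 + 29446.560) = 171.8
  D: √((-91.5)² + (136.2)²) = √(8372.250 + 18550.440) = 164.1
  → nearest: A (112.1)
Q2 at (95.2, 21.6):
  A: √((-74.1)² + (-9.3)²) = √(5490.810 + 86.490) = 74.7
  B: √((-34.0)² + (8.1)²) = √(1156.000 + 65.610) = 35.0
  C: √((-57.4)² + (52.8)²) = √(3294.760 + 2787.840) = 78.0
  D: √((-141.7)² + (17.4)²) = √(20078.890 + 302.760) = 142.8
  → nearest: B (35.0)
Q3 at (-51.9, 50.9):
  A: √((73.0)² + (-38.6)²) = √(5329.000 + 1489.960) = 82.6
  B: √((113.1)² + (-21.2)²) = √(12791.610 + 449.440) = 115.1
  C: √((89.7)² + (23.5)²) = √(8046.090 + 552.250) = 92.7
  D: √((5.4)² + (-11.9)²) = √(29.160 + 141.610) = 13.1
  → nearest: D (13.1)
Q4 at (43.5, -81.6):
  A: √((-22.4)² + (93.9)²) = √(501.760 + 8817.210) = 96.5
  B: √((17.7)² + (111.3)²) = √(313.290 + 12387.690) = 112.7
  C: √((-5.7)² + (156.0)²) = √(32.490 + 24336.000) = 156.1
  D: √((-90.0)² + (120.6)²) = √(8100.000 + 14544.360) = 150.5
  → nearest: A (96.5)
Q5 at (106.2, -38.2):
  A: √((-85.1)² + (50.5)²) = √(7242.010 + 2550.250) = 99.0
  B: √((-45.0)² + (67.9)²) = √(2025.000 + 4610.410) = 81.5
  C: √((-68.4)² + (112.6)²) = √(4678.560 + 12678.760) = 131.7
  D: √((-152.7)² + (77.2)²) = √(23317.290 + 5959.840) = 171.1
  → nearest: B (81.5)

Q1→A; Q2→B; Q3→D; Q4→A; Q5→B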